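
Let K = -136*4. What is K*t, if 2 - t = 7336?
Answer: 3989696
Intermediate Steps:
t = -7334 (t = 2 - 1*7336 = 2 - 7336 = -7334)
K = -544
K*t = -544*(-7334) = 3989696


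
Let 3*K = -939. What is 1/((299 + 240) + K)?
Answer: 1/226 ≈ 0.0044248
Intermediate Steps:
K = -313 (K = (⅓)*(-939) = -313)
1/((299 + 240) + K) = 1/((299 + 240) - 313) = 1/(539 - 313) = 1/226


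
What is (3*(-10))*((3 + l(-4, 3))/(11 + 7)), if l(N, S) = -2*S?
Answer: 5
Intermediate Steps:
(3*(-10))*((3 + l(-4, 3))/(11 + 7)) = (3*(-10))*((3 - 2*3)/(11 + 7)) = -30*(3 - 6)/18 = -(-90)/18 = -30*(-1/6) = 5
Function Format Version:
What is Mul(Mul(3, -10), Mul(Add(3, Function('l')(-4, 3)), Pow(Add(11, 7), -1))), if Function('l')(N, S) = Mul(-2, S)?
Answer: 5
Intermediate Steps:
Mul(Mul(3, -10), Mul(Add(3, Function('l')(-4, 3)), Pow(Add(11, 7), -1))) = Mul(Mul(3, -10), Mul(Add(3, Mul(-2, 3)), Pow(Add(11, 7), -1))) = Mul(-30, Mul(Add(3, -6), Pow(18, -1))) = Mul(-30, Mul(-3, Rational(1, 18))) = Mul(-30, Rational(-1, 6)) = 5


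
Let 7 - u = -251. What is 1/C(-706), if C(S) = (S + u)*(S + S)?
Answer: 1/632576 ≈ 1.5808e-6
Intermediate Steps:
u = 258 (u = 7 - 1*(-251) = 7 + 251 = 258)
C(S) = 2*S*(258 + S) (C(S) = (S + 258)*(S + S) = (258 + S)*(2*S) = 2*S*(258 + S))
1/C(-706) = 1/(2*(-706)*(258 - 706)) = 1/(2*(-706)*(-448)) = 1/632576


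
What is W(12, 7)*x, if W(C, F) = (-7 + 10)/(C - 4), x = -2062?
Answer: -3093/4 ≈ -773.25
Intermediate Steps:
W(C, F) = 3/(-4 + C)
W(12, 7)*x = (3/(-4 + 12))*(-2062) = (3/8)*(-2062) = -3093/4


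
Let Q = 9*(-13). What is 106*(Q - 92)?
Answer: -22154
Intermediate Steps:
Q = -117
106*(Q - 92) = 106*(-117 - 92) = 106*(-209) = -22154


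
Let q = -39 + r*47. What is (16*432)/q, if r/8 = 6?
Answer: 2304/739 ≈ 3.1177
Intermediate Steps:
r = 48 (r = 8*6 = 48)
q = 2217 (q = -39 + 48*47 = -39 + 2256 = 2217)
(16*432)/q = (16*432)/2217 = 6912*(1/2217) = 2304/739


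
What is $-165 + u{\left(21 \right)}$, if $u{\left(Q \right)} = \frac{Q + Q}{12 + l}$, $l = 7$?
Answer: $- \frac{3093}{19} \approx -162.79$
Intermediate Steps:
$u{\left(Q \right)} = \frac{2 Q}{19}$ ($u{\left(Q \right)} = \frac{Q + Q}{12 + 7} = \frac{2 Q}{19}$)
$-165 + u{\left(21 \right)} = -165 + \frac{2}{19} \cdot 21 = -165 + \frac{42}{19} = - \frac{3093}{19}$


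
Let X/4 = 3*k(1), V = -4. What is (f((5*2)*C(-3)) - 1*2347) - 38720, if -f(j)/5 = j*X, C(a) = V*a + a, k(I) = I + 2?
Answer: -57267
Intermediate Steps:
k(I) = 2 + I
X = 36 (X = 4*(3*(2 + 1)) = 4*(3*3) = 4*9 = 36)
C(a) = -3*a (C(a) = -4*a + a = -3*a)
f(j) = -180*j (f(j) = -5*j*36 = -180*j)
(f((5*2)*C(-3)) - 1*2347) - 38720 = (-180*5*2*(-3*(-3)) - 1*2347) - 38720 = (-1800*9 - 2347) - 38720 = (-180*90 - 2347) - 38720 = (-16200 - 2347) - 38720 = -18547 - 38720 = -57267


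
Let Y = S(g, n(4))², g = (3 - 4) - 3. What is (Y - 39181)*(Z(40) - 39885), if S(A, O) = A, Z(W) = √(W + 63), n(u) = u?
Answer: 1562096025 - 39165*√103 ≈ 1.5617e+9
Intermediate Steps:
Z(W) = √(63 + W)
g = -4 (g = -1 - 3 = -4)
Y = 16 (Y = (-4)² = 16)
(Y - 39181)*(Z(40) - 39885) = (16 - 39181)*(√(63 + 40) - 39885) = -39165*(√103 - 39885) = -39165*(-39885 + √103) = 1562096025 - 39165*√103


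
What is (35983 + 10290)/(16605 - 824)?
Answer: 46273/15781 ≈ 2.9322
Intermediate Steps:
(35983 + 10290)/(16605 - 824) = 46273/15781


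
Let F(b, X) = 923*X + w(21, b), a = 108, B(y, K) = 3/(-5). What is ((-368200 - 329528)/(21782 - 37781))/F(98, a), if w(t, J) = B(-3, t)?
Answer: 1162880/2658057861 ≈ 0.00043749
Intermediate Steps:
B(y, K) = -⅗ (B(y, K) = 3*(-⅕) = -⅗)
w(t, J) = -⅗
F(b, X) = -⅗ + 923*X (F(b, X) = 923*X - ⅗ = -⅗ + 923*X)
((-368200 - 329528)/(21782 - 37781))/F(98, a) = ((-368200 - 329528)/(21782 - 37781))/(-⅗ + 923*108) = (-697728/(-15999))/(-⅗ + 99684) = (-697728*(-1/15999))/(498417/5) = (232576/5333)*(5/498417) = 1162880/2658057861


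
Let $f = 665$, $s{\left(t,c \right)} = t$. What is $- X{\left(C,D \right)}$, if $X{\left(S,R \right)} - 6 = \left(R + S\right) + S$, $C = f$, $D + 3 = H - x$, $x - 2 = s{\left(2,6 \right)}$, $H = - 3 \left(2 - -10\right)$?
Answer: $-1293$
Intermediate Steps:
$H = -36$ ($H = - 3 \left(2 + 10\right) = \left(-3\right) 12 = -36$)
$x = 4$ ($x = 2 + 2 = 4$)
$D = -43$ ($D = -3 - 40 = -43$)
$C = 665$
$X{\left(S,R \right)} = 6 + R + 2 S$ ($X{\left(S,R \right)} = 6 + \left(\left(R + S\right) + S\right) = 6 + \left(R + 2 S\right) = 6 + R + 2 S$)
$- X{\left(C,D \right)} = - (6 - 43 + 2 \cdot 665) = - (6 - 43 + 1330) = \left(-1\right) 1293 = -1293$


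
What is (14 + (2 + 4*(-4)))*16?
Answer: 0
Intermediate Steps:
(14 + (2 + 4*(-4)))*16 = (14 + (2 - 16))*16 = (14 - 14)*16 = 0*16 = 0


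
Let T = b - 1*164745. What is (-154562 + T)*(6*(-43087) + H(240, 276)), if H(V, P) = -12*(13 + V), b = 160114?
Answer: 41638202694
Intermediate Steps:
T = -4631 (T = 160114 - 1*164745 = 160114 - 164745 = -4631)
H(V, P) = -156 - 12*V
(-154562 + T)*(6*(-43087) + H(240, 276)) = (-154562 - 4631)*(6*(-43087) + (-156 - 12*240)) = -159193*(-258522 + (-156 - 2880)) = -159193*(-258522 - 3036) = -159193*(-261558) = 41638202694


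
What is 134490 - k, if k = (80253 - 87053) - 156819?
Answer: 298109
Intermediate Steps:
k = -163619 (k = -6800 - 156819 = -163619)
134490 - k = 134490 - 1*(-163619) = 134490 + 163619 = 298109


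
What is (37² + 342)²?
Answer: 2927521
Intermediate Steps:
(37² + 342)² = (1369 + 342)² = 1711² = 2927521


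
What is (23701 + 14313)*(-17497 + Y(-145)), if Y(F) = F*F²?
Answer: -116555561708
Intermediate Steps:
Y(F) = F³
(23701 + 14313)*(-17497 + Y(-145)) = (23701 + 14313)*(-17497 + (-145)³) = 38014*(-17497 - 3048625) = 38014*(-3066122) = -116555561708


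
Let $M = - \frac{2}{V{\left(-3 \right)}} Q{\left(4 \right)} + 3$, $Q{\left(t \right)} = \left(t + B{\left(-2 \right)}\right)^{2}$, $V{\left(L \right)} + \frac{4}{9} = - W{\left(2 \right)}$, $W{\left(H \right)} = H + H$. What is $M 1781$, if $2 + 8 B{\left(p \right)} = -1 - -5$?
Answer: $\frac{6342141}{320} \approx 19819.0$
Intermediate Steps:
$B{\left(p \right)} = \frac{1}{4}$ ($B{\left(p \right)} = - \frac{1}{4} + \frac{-1 - -5}{8} = - \frac{1}{4} + \frac{-1 + 5}{8} = - \frac{1}{4} + \frac{1}{8} \cdot 4 = - \frac{1}{4} + \frac{1}{2} = \frac{1}{4}$)
$W{\left(H \right)} = 2 H$
$V{\left(L \right)} = - \frac{40}{9}$ ($V{\left(L \right)} = - \frac{4}{9} - 2 \cdot 2 = - \frac{4}{9} - 4 = - \frac{40}{9}$)
$Q{\left(t \right)} = \left(\frac{1}{4} + t\right)^{2}$ ($Q{\left(t \right)} = \left(t + \frac{1}{4}\right)^{2} = \left(\frac{1}{4} + t\right)^{2}$)
$M = \frac{3561}{320}$ ($M = - \frac{2}{- \frac{40}{9}} \frac{\left(1 + 4 \cdot 4\right)^{2}}{16} + 3 = \left(-2\right) \left(- \frac{9}{40}\right) \frac{\left(1 + 16\right)^{2}}{16} + 3 = \frac{9 \frac{17^{2}}{16}}{20} + 3 = \frac{9 \cdot \frac{1}{16} \cdot 289}{20} + 3 = \frac{9}{20} \cdot \frac{289}{16} + 3 = \frac{2601}{320} + 3 = \frac{3561}{320} \approx 11.128$)
$M 1781 = \frac{3561}{320} \cdot 1781 = \frac{6342141}{320}$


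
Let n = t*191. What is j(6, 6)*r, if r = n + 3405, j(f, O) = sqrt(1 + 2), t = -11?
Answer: 1304*sqrt(3) ≈ 2258.6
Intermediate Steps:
n = -2101 (n = -11*191 = -2101)
j(f, O) = sqrt(3)
r = 1304 (r = -2101 + 3405 = 1304)
j(6, 6)*r = sqrt(3)*1304 = 1304*sqrt(3)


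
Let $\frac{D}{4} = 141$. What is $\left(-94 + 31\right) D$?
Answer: $-35532$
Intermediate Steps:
$D = 564$ ($D = 4 \cdot 141 = 564$)
$\left(-94 + 31\right) D = \left(-94 + 31\right) 564 = \left(-63\right) 564 = -35532$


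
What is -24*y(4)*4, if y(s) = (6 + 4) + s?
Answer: -1344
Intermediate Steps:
y(s) = 10 + s
-24*y(4)*4 = -24*(10 + 4)*4 = -24*14*4 = -336*4 = -1344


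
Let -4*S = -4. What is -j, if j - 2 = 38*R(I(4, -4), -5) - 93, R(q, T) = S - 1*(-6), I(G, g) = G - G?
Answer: -175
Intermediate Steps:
S = 1 (S = -¼*(-4) = 1)
I(G, g) = 0
R(q, T) = 7 (R(q, T) = 1 - 1*(-6) = 1 + 6 = 7)
j = 175 (j = 2 + (38*7 - 93) = 2 + (266 - 93) = 2 + 173 = 175)
-j = -1*175 = -175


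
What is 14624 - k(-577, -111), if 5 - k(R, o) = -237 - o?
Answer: 14493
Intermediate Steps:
k(R, o) = 242 + o (k(R, o) = 5 - (-237 - o) = 5 + (237 + o) = 242 + o)
14624 - k(-577, -111) = 14624 - (242 - 111) = 14624 - 1*131 = 14624 - 131 = 14493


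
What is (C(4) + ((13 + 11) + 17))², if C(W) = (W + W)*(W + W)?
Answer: 11025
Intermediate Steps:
C(W) = 4*W² (C(W) = (2*W)*(2*W) = 4*W²)
(C(4) + ((13 + 11) + 17))² = (4*4² + ((13 + 11) + 17))² = (4*16 + (24 + 17))² = (64 + 41)² = 105² = 11025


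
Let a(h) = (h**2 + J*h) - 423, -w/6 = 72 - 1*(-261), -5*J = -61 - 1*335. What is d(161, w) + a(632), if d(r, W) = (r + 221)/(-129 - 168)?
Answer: 666845359/1485 ≈ 4.4905e+5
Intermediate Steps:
J = 396/5 (J = -(-61 - 1*335)/5 = -(-61 - 335)/5 = -1/5*(-396) = 396/5 ≈ 79.200)
w = -1998 (w = -6*(72 - 1*(-261)) = -6*(72 + 261) = -6*333 = -1998)
a(h) = -423 + h**2 + 396*h/5 (a(h) = (h**2 + 396*h/5) - 423 = -423 + h**2 + 396*h/5)
d(r, W) = -221/297 - r/297 (d(r, W) = (221 + r)/(-297) = (221 + r)*(-1/297) = -221/297 - r/297)
d(161, w) + a(632) = (-221/297 - 1/297*161) + (-423 + 632**2 + (396/5)*632) = (-221/297 - 161/297) + (-423 + 399424 + 250272/5) = -382/297 + 2245277/5 = 666845359/1485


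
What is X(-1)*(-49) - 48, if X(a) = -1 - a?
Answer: -48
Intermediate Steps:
X(-1)*(-49) - 48 = (-1 - 1*(-1))*(-49) - 48 = (-1 + 1)*(-49) - 48 = 0*(-49) - 48 = 0 - 48 = -48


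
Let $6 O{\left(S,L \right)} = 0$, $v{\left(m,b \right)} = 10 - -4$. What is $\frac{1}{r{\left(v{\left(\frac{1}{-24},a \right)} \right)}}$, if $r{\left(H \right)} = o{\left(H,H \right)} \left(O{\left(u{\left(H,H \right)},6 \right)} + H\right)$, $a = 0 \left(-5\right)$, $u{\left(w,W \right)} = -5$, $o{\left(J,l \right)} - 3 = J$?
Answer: $\frac{1}{238} \approx 0.0042017$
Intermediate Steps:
$o{\left(J,l \right)} = 3 + J$
$a = 0$
$v{\left(m,b \right)} = 14$ ($v{\left(m,b \right)} = 10 + 4 = 14$)
$O{\left(S,L \right)} = 0$ ($O{\left(S,L \right)} = \frac{1}{6} \cdot 0 = 0$)
$r{\left(H \right)} = H \left(3 + H\right)$ ($r{\left(H \right)} = \left(3 + H\right) \left(0 + H\right) = \left(3 + H\right) H = H \left(3 + H\right)$)
$\frac{1}{r{\left(v{\left(\frac{1}{-24},a \right)} \right)}} = \frac{1}{14 \left(3 + 14\right)} = \frac{1}{14 \cdot 17} = \frac{1}{238}$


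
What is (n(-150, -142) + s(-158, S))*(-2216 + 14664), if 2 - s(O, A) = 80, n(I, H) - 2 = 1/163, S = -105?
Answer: -154193376/163 ≈ -9.4597e+5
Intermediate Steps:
n(I, H) = 327/163 (n(I, H) = 2 + 1/163 = 327/163)
s(O, A) = -78 (s(O, A) = 2 - 1*80 = 2 - 80 = -78)
(n(-150, -142) + s(-158, S))*(-2216 + 14664) = (327/163 - 78)*(-2216 + 14664) = -12387/163*12448 = -154193376/163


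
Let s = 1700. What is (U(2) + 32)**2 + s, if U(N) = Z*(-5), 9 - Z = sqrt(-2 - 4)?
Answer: 1719 - 130*I*sqrt(6) ≈ 1719.0 - 318.43*I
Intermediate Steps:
Z = 9 - I*sqrt(6) (Z = 9 - sqrt(-2 - 4) = 9 - sqrt(-6) = 9 - I*sqrt(6) ≈ 9.0 - 2.4495*I)
U(N) = -45 + 5*I*sqrt(6) (U(N) = (9 - I*sqrt(6))*(-5) = -45 + 5*I*sqrt(6))
(U(2) + 32)**2 + s = ((-45 + 5*I*sqrt(6)) + 32)**2 + 1700 = (-13 + 5*I*sqrt(6))**2 + 1700 = 1700 + (-13 + 5*I*sqrt(6))**2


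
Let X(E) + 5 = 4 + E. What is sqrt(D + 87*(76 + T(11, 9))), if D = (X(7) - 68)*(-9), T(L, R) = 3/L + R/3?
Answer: sqrt(902022)/11 ≈ 86.341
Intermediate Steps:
X(E) = -1 + E (X(E) = -5 + (4 + E) = -1 + E)
T(L, R) = 3/L + R/3 (T(L, R) = 3/L + R*(1/3) = 3/L + R/3)
D = 558 (D = ((-1 + 7) - 68)*(-9) = (6 - 68)*(-9) = -62*(-9) = 558)
sqrt(D + 87*(76 + T(11, 9))) = sqrt(558 + 87*(76 + (3/11 + (1/3)*9))) = sqrt(558 + 87*(76 + (3*(1/11) + 3))) = sqrt(558 + 87*(76 + (3/11 + 3))) = sqrt(558 + 87*(76 + 36/11)) = sqrt(558 + 87*(872/11)) = sqrt(558 + 75864/11) = sqrt(82002/11) = sqrt(902022)/11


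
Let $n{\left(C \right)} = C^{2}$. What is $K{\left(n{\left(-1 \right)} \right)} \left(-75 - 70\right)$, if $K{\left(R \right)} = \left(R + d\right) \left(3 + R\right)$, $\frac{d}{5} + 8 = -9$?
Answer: $48720$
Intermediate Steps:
$d = -85$ ($d = -40 + 5 \left(-9\right) = -40 - 45 = -85$)
$K{\left(R \right)} = \left(-85 + R\right) \left(3 + R\right)$ ($K{\left(R \right)} = \left(R - 85\right) \left(3 + R\right) = \left(-85 + R\right) \left(3 + R\right)$)
$K{\left(n{\left(-1 \right)} \right)} \left(-75 - 70\right) = \left(-255 + \left(\left(-1\right)^{2}\right)^{2} - 82 \left(-1\right)^{2}\right) \left(-75 - 70\right) = \left(-255 + 1^{2} - 82\right) \left(-145\right) = \left(-255 + 1 - 82\right) \left(-145\right) = \left(-336\right) \left(-145\right) = 48720$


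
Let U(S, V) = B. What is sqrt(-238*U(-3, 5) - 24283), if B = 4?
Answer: 7*I*sqrt(515) ≈ 158.86*I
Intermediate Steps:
U(S, V) = 4
sqrt(-238*U(-3, 5) - 24283) = sqrt(-238*4 - 24283) = sqrt(-952 - 24283) = sqrt(-25235) = 7*I*sqrt(515)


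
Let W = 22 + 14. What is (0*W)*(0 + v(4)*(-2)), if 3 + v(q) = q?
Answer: 0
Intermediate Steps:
W = 36
v(q) = -3 + q
(0*W)*(0 + v(4)*(-2)) = (0*36)*(0 + (-3 + 4)*(-2)) = 0*(0 + 1*(-2)) = 0*(0 - 2) = 0*(-2) = 0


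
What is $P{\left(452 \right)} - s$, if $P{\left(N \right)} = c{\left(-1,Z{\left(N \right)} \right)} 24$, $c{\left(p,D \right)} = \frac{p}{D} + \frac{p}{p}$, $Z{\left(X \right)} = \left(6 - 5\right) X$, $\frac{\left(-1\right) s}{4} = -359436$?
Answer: $- \frac{162462366}{113} \approx -1.4377 \cdot 10^{6}$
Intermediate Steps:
$s = 1437744$ ($s = \left(-4\right) \left(-359436\right) = 1437744$)
$Z{\left(X \right)} = X$ ($Z{\left(X \right)} = 1 X = X$)
$c{\left(p,D \right)} = 1 + \frac{p}{D}$ ($c{\left(p,D \right)} = \frac{p}{D} + 1 = 1 + \frac{p}{D}$)
$P{\left(N \right)} = \frac{24 \left(-1 + N\right)}{N}$ ($P{\left(N \right)} = \frac{N - 1}{N} 24 = \frac{-1 + N}{N} 24 = \frac{24 \left(-1 + N\right)}{N}$)
$P{\left(452 \right)} - s = \left(24 - \frac{24}{452}\right) - 1437744 = \left(24 - \frac{6}{113}\right) - 1437744 = \frac{2706}{113} - 1437744 = - \frac{162462366}{113}$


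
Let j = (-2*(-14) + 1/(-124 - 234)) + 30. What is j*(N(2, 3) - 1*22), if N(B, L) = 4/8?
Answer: -892809/716 ≈ -1246.9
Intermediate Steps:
N(B, L) = ½ (N(B, L) = 4*(⅛) = ½)
j = 20763/358 (j = (28 + 1/(-358)) + 30 = (28 - 1/358) + 30 = 10023/358 + 30 = 20763/358 ≈ 57.997)
j*(N(2, 3) - 1*22) = 20763*(½ - 1*22)/358 = 20763*(½ - 22)/358 = (20763/358)*(-43/2) = -892809/716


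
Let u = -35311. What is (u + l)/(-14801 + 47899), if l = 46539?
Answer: 5614/16549 ≈ 0.33923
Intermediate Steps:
(u + l)/(-14801 + 47899) = (-35311 + 46539)/(-14801 + 47899) = 11228/33098 = 11228*(1/33098) = 5614/16549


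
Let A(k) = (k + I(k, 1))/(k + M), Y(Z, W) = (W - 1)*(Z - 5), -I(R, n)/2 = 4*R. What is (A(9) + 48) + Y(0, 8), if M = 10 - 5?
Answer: 17/2 ≈ 8.5000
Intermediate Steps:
I(R, n) = -8*R
Y(Z, W) = (-1 + W)*(-5 + Z)
M = 5
A(k) = -7*k/(5 + k) (A(k) = (k - 8*k)/(k + 5) = (-7*k)/(5 + k) = -7*k/(5 + k))
(A(9) + 48) + Y(0, 8) = (-7*9/(5 + 9) + 48) + (5 - 1*0 - 5*8 + 8*0) = (-7*9/14 + 48) + (5 + 0 - 40 + 0) = (-7*9*1/14 + 48) - 35 = (-9/2 + 48) - 35 = 87/2 - 35 = 17/2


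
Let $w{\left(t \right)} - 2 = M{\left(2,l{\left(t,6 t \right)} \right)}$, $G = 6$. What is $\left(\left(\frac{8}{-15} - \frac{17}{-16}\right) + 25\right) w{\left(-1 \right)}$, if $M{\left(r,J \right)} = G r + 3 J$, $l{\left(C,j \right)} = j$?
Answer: $- \frac{6127}{60} \approx -102.12$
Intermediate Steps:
$M{\left(r,J \right)} = 3 J + 6 r$ ($M{\left(r,J \right)} = 6 r + 3 J = 3 J + 6 r$)
$w{\left(t \right)} = 14 + 18 t$ ($w{\left(t \right)} = 2 + \left(3 \cdot 6 t + 6 \cdot 2\right) = 2 + \left(18 t + 12\right) = 2 + \left(12 + 18 t\right) = 14 + 18 t$)
$\left(\left(\frac{8}{-15} - \frac{17}{-16}\right) + 25\right) w{\left(-1 \right)} = \left(\left(\frac{8}{-15} - \frac{17}{-16}\right) + 25\right) \left(14 + 18 \left(-1\right)\right) = \left(\left(8 \left(- \frac{1}{15}\right) - - \frac{17}{16}\right) + 25\right) \left(14 - 18\right) = \left(\left(- \frac{8}{15} + \frac{17}{16}\right) + 25\right) \left(-4\right) = \left(\frac{127}{240} + 25\right) \left(-4\right) = \frac{6127}{240} \left(-4\right) = - \frac{6127}{60}$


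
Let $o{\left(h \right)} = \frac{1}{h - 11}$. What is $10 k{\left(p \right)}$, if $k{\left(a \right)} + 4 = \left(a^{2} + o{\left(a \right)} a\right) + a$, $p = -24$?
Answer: $\frac{38408}{7} \approx 5486.9$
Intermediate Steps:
$o{\left(h \right)} = \frac{1}{-11 + h}$
$k{\left(a \right)} = -4 + a + a^{2} + \frac{a}{-11 + a}$ ($k{\left(a \right)} = -4 + \left(\left(a^{2} + \frac{a}{-11 + a}\right) + a\right) = -4 + \left(a + a^{2} + \frac{a}{-11 + a}\right) = -4 + a + a^{2} + \frac{a}{-11 + a}$)
$10 k{\left(p \right)} = 10 \frac{-24 + \left(-11 - 24\right) \left(-4 - 24 + \left(-24\right)^{2}\right)}{-11 - 24} = 10 \frac{-24 - 35 \left(-4 - 24 + 576\right)}{-35} = 10 \left(- \frac{-24 - 19180}{35}\right) = 10 \left(\left(- \frac{1}{35}\right) \left(-19204\right)\right) = 10 \cdot \frac{19204}{35} = \frac{38408}{7}$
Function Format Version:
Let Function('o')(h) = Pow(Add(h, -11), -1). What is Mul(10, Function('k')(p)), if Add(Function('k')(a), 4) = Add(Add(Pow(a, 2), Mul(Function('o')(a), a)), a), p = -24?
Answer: Rational(38408, 7) ≈ 5486.9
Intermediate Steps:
Function('o')(h) = Pow(Add(-11, h), -1)
Function('k')(a) = Add(-4, a, Pow(a, 2), Mul(a, Pow(Add(-11, a), -1))) (Function('k')(a) = Add(-4, Add(Add(Pow(a, 2), Mul(Pow(Add(-11, a), -1), a)), a)) = Add(-4, Add(Add(Pow(a, 2), Mul(a, Pow(Add(-11, a), -1))), a)) = Add(-4, Add(a, Pow(a, 2), Mul(a, Pow(Add(-11, a), -1)))) = Add(-4, a, Pow(a, 2), Mul(a, Pow(Add(-11, a), -1))))
Mul(10, Function('k')(p)) = Mul(10, Mul(Pow(Add(-11, -24), -1), Add(-24, Mul(Add(-11, -24), Add(-4, -24, Pow(-24, 2)))))) = Mul(10, Mul(Pow(-35, -1), Add(-24, Mul(-35, Add(-4, -24, 576))))) = Mul(10, Mul(Rational(-1, 35), Add(-24, Mul(-35, 548)))) = Mul(10, Mul(Rational(-1, 35), Add(-24, -19180))) = Mul(10, Mul(Rational(-1, 35), -19204)) = Mul(10, Rational(19204, 35)) = Rational(38408, 7)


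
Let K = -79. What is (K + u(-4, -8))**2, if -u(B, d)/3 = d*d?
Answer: 73441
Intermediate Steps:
u(B, d) = -3*d**2 (u(B, d) = -3*d*d = -3*d**2)
(K + u(-4, -8))**2 = (-79 - 3*(-8)**2)**2 = (-79 - 3*64)**2 = (-79 - 192)**2 = (-271)**2 = 73441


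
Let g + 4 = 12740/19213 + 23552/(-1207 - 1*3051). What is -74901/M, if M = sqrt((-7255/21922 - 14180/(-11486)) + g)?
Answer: 74901*I*sqrt(211222651960830221403254391790342)/41015749981475201 ≈ 26540.0*I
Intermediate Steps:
g = -362746736/40904477 (g = -4 + (12740/19213 + 23552/(-1207 - 1*3051)) = -4 + (12740*(1/19213) + 23552/(-1207 - 3051)) = -4 + (12740/19213 + 23552/(-4258)) = -4 + (12740/19213 + 23552*(-1/4258)) = -4 + (12740/19213 - 11776/2129) = -4 - 199128828/40904477 = -362746736/40904477 ≈ -8.8681)
M = I*sqrt(211222651960830221403254391790342)/5149793726951942 (M = sqrt((-7255/21922 - 14180/(-11486)) - 362746736/40904477) = sqrt((-7255*1/21922 - 14180*(-1/11486)) - 362746736/40904477) = sqrt((-7255/21922 + 7090/5743) - 362746736/40904477) = sqrt(113761515/125898046 - 362746736/40904477) = sqrt(-41015749981475201/5149793726951942) = I*sqrt(211222651960830221403254391790342)/5149793726951942 ≈ 2.8222*I)
-74901/M = -74901*(-I*sqrt(211222651960830221403254391790342)/41015749981475201) = -(-74901)*I*sqrt(211222651960830221403254391790342)/41015749981475201 = 74901*I*sqrt(211222651960830221403254391790342)/41015749981475201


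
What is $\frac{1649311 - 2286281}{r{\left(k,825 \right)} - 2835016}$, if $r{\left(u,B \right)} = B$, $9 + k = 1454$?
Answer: $\frac{636970}{2834191} \approx 0.22474$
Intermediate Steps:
$k = 1445$ ($k = -9 + 1454 = 1445$)
$\frac{1649311 - 2286281}{r{\left(k,825 \right)} - 2835016} = \frac{1649311 - 2286281}{825 - 2835016} = - \frac{636970}{-2834191} = \left(-636970\right) \left(- \frac{1}{2834191}\right) = \frac{636970}{2834191}$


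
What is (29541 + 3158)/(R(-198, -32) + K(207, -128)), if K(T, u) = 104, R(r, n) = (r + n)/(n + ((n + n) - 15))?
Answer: 3629589/11774 ≈ 308.27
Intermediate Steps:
R(r, n) = (n + r)/(-15 + 3*n) (R(r, n) = (n + r)/(n + (2*n - 15)) = (n + r)/(n + (-15 + 2*n)) = (n + r)/(-15 + 3*n))
(29541 + 3158)/(R(-198, -32) + K(207, -128)) = (29541 + 3158)/((-32 - 198)/(3*(-5 - 32)) + 104) = 32699/((⅓)*(-230)/(-37) + 104) = 32699/((⅓)*(-1/37)*(-230) + 104) = 32699/(230/111 + 104) = 32699/(11774/111) = 32699*(111/11774) = 3629589/11774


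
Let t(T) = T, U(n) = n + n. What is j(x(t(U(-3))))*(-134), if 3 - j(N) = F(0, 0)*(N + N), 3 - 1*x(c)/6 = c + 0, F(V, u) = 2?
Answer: 28542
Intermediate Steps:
U(n) = 2*n
x(c) = 18 - 6*c (x(c) = 18 - 6*(c + 0) = 18 - 6*c)
j(N) = 3 - 4*N (j(N) = 3 - 2*(N + N) = 3 - 2*2*N = 3 - 4*N)
j(x(t(U(-3))))*(-134) = (3 - 4*(18 - 12*(-3)))*(-134) = (3 - 4*(18 - 6*(-6)))*(-134) = (3 - 4*(18 + 36))*(-134) = (3 - 4*54)*(-134) = (3 - 216)*(-134) = -213*(-134) = 28542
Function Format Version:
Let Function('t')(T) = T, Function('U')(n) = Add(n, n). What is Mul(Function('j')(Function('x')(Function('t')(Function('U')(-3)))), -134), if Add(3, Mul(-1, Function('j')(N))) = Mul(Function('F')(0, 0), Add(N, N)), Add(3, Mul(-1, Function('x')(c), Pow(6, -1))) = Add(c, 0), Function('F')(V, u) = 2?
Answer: 28542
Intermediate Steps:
Function('U')(n) = Mul(2, n)
Function('x')(c) = Add(18, Mul(-6, c)) (Function('x')(c) = Add(18, Mul(-6, Add(c, 0))) = Add(18, Mul(-6, c)))
Function('j')(N) = Add(3, Mul(-4, N)) (Function('j')(N) = Add(3, Mul(-1, Mul(2, Add(N, N)))) = Add(3, Mul(-1, Mul(2, Mul(2, N)))) = Add(3, Mul(-1, Mul(4, N))) = Add(3, Mul(-4, N)))
Mul(Function('j')(Function('x')(Function('t')(Function('U')(-3)))), -134) = Mul(Add(3, Mul(-4, Add(18, Mul(-6, Mul(2, -3))))), -134) = Mul(Add(3, Mul(-4, Add(18, Mul(-6, -6)))), -134) = Mul(Add(3, Mul(-4, Add(18, 36))), -134) = Mul(Add(3, Mul(-4, 54)), -134) = Mul(Add(3, -216), -134) = Mul(-213, -134) = 28542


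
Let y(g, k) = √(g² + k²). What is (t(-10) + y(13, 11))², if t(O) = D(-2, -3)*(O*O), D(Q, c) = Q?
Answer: (-200 + √290)² ≈ 33478.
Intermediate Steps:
t(O) = -2*O² (t(O) = -2*O*O = -2*O²)
(t(-10) + y(13, 11))² = (-2*(-10)² + √(13² + 11²))² = (-2*100 + √(169 + 121))² = (-200 + √290)²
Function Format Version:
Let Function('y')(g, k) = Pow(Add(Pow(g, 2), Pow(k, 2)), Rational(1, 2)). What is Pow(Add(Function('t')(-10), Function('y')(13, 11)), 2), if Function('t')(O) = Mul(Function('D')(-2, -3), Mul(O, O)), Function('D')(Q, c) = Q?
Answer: Pow(Add(-200, Pow(290, Rational(1, 2))), 2) ≈ 33478.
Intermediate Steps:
Function('t')(O) = Mul(-2, Pow(O, 2)) (Function('t')(O) = Mul(-2, Mul(O, O)) = Mul(-2, Pow(O, 2)))
Pow(Add(Function('t')(-10), Function('y')(13, 11)), 2) = Pow(Add(Mul(-2, Pow(-10, 2)), Pow(Add(Pow(13, 2), Pow(11, 2)), Rational(1, 2))), 2) = Pow(Add(Mul(-2, 100), Pow(Add(169, 121), Rational(1, 2))), 2) = Pow(Add(-200, Pow(290, Rational(1, 2))), 2)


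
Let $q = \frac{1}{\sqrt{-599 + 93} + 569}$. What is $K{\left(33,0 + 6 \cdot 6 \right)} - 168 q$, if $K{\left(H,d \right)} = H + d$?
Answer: $\frac{7426277}{108089} + \frac{56 i \sqrt{506}}{108089} \approx 68.705 + 0.011654 i$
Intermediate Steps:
$q = \frac{1}{569 + i \sqrt{506}}$ ($q = \frac{1}{\sqrt{-506} + 569} = \frac{1}{i \sqrt{506} + 569} = \frac{1}{569 + i \sqrt{506}} \approx 0.0017547 - 6.937 \cdot 10^{-5} i$)
$K{\left(33,0 + 6 \cdot 6 \right)} - 168 q = \left(33 + \left(0 + 6 \cdot 6\right)\right) - 168 \left(\frac{569}{324267} - \frac{i \sqrt{506}}{324267}\right) = \left(33 + \left(0 + 36\right)\right) - \left(\frac{31864}{108089} - \frac{56 i \sqrt{506}}{108089}\right) = \left(33 + 36\right) - \left(\frac{31864}{108089} - \frac{56 i \sqrt{506}}{108089}\right) = 69 - \left(\frac{31864}{108089} - \frac{56 i \sqrt{506}}{108089}\right) = \frac{7426277}{108089} + \frac{56 i \sqrt{506}}{108089}$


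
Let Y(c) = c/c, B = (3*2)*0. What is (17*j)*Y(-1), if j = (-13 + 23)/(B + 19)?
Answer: 170/19 ≈ 8.9474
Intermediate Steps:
B = 0 (B = 6*0 = 0)
j = 10/19 (j = (-13 + 23)/(0 + 19) = 10/19 ≈ 0.52632)
Y(c) = 1
(17*j)*Y(-1) = (17*(10/19))*1 = (170/19)*1 = 170/19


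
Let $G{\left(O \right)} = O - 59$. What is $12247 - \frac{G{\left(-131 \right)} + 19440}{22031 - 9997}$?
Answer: $\frac{6698234}{547} \approx 12245.0$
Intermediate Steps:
$G{\left(O \right)} = -59 + O$
$12247 - \frac{G{\left(-131 \right)} + 19440}{22031 - 9997} = 12247 - \frac{\left(-59 - 131\right) + 19440}{22031 - 9997} = 12247 - \frac{-190 + 19440}{12034} = 12247 - 19250 \cdot \frac{1}{12034} = 12247 - \frac{875}{547} = \frac{6698234}{547}$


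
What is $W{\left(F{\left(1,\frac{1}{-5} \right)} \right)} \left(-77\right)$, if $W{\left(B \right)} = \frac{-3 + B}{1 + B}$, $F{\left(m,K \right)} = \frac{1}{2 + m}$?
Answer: $154$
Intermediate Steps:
$W{\left(B \right)} = \frac{-3 + B}{1 + B}$
$W{\left(F{\left(1,\frac{1}{-5} \right)} \right)} \left(-77\right) = \frac{-3 + \frac{1}{2 + 1}}{1 + \frac{1}{2 + 1}} \left(-77\right) = \frac{-3 + \frac{1}{3}}{1 + \frac{1}{3}} \left(-77\right) = \frac{1}{\frac{4}{3}} \left(- \frac{8}{3}\right) \left(-77\right) = \frac{3}{4} \left(- \frac{8}{3}\right) \left(-77\right) = \left(-2\right) \left(-77\right) = 154$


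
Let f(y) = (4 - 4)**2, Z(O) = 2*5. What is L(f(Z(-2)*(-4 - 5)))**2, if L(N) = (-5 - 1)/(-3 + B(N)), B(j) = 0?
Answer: 4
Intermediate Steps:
Z(O) = 10
f(y) = 0 (f(y) = 0**2 = 0)
L(N) = 2 (L(N) = (-5 - 1)/(-3 + 0) = -6/(-3) = -6*(-1/3) = 2)
L(f(Z(-2)*(-4 - 5)))**2 = 2**2 = 4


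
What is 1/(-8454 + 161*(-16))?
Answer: -1/11030 ≈ -9.0662e-5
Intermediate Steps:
1/(-8454 + 161*(-16)) = 1/(-8454 - 2576) = 1/(-11030) = -1/11030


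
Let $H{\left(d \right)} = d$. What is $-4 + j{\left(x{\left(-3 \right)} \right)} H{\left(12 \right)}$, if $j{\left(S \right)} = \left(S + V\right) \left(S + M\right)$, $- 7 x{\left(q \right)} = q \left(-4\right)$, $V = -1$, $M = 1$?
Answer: $\frac{944}{49} \approx 19.265$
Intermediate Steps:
$x{\left(q \right)} = \frac{4 q}{7}$ ($x{\left(q \right)} = - \frac{q \left(-4\right)}{7} = - \frac{\left(-4\right) q}{7} = \frac{4 q}{7}$)
$j{\left(S \right)} = \left(1 + S\right) \left(-1 + S\right)$ ($j{\left(S \right)} = \left(S - 1\right) \left(S + 1\right) = \left(-1 + S\right) \left(1 + S\right) = \left(1 + S\right) \left(-1 + S\right)$)
$-4 + j{\left(x{\left(-3 \right)} \right)} H{\left(12 \right)} = -4 + \left(-1 + \left(\frac{4}{7} \left(-3\right)\right)^{2}\right) 12 = -4 + \left(-1 + \left(- \frac{12}{7}\right)^{2}\right) 12 = -4 + \left(-1 + \frac{144}{49}\right) 12 = -4 + \frac{95}{49} \cdot 12 = -4 + \frac{1140}{49} = \frac{944}{49}$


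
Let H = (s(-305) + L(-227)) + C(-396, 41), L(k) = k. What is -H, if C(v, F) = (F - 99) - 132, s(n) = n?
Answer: 722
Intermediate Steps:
C(v, F) = -231 + F (C(v, F) = (-99 + F) - 132 = -231 + F)
H = -722 (H = (-305 - 227) + (-231 + 41) = -532 - 190 = -722)
-H = -1*(-722) = 722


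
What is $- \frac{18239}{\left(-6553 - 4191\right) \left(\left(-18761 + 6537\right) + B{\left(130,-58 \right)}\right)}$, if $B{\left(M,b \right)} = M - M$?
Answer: $- \frac{18239}{131334656} \approx -0.00013887$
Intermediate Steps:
$B{\left(M,b \right)} = 0$
$- \frac{18239}{\left(-6553 - 4191\right) \left(\left(-18761 + 6537\right) + B{\left(130,-58 \right)}\right)} = - \frac{18239}{\left(-6553 - 4191\right) \left(\left(-18761 + 6537\right) + 0\right)} = - \frac{18239}{\left(-10744\right) \left(-12224 + 0\right)} = - \frac{18239}{\left(-10744\right) \left(-12224\right)} = - \frac{18239}{131334656}$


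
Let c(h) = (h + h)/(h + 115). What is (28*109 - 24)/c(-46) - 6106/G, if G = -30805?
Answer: -69952049/30805 ≈ -2270.8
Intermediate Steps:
c(h) = 2*h/(115 + h) (c(h) = (2*h)/(115 + h) = 2*h/(115 + h))
(28*109 - 24)/c(-46) - 6106/G = (28*109 - 24)/((2*(-46)/(115 - 46))) - 6106/(-30805) = (3052 - 24)/((2*(-46)/69)) - 6106*(-1/30805) = 3028/((2*(-46)*(1/69))) + 6106/30805 = 3028/(-4/3) + 6106/30805 = 3028*(-¾) + 6106/30805 = -2271 + 6106/30805 = -69952049/30805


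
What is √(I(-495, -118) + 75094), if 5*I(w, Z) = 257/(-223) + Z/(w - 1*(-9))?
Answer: 2*√17014588805730/30105 ≈ 274.03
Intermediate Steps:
I(w, Z) = -257/1115 + Z/(5*(9 + w)) (I(w, Z) = (257/(-223) + Z/(w - 1*(-9)))/5 = (257*(-1/223) + Z/(w + 9))/5 = (-257/223 + Z/(9 + w))/5 = -257/1115 + Z/(5*(9 + w)))
√(I(-495, -118) + 75094) = √((-2313 - 257*(-495) + 223*(-118))/(1115*(9 - 495)) + 75094) = √((1/1115)*(-2313 + 127215 - 26314)/(-486) + 75094) = √((1/1115)*(-1/486)*98588 + 75094) = √(-49294/270945 + 75094) = √(20346294536/270945) = 2*√17014588805730/30105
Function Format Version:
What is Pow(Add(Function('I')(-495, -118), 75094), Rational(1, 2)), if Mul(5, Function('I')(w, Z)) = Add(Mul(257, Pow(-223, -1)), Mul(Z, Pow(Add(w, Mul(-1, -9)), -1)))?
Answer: Mul(Rational(2, 30105), Pow(17014588805730, Rational(1, 2))) ≈ 274.03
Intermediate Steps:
Function('I')(w, Z) = Add(Rational(-257, 1115), Mul(Rational(1, 5), Z, Pow(Add(9, w), -1))) (Function('I')(w, Z) = Mul(Rational(1, 5), Add(Mul(257, Pow(-223, -1)), Mul(Z, Pow(Add(w, Mul(-1, -9)), -1)))) = Mul(Rational(1, 5), Add(Mul(257, Rational(-1, 223)), Mul(Z, Pow(Add(w, 9), -1)))) = Mul(Rational(1, 5), Add(Rational(-257, 223), Mul(Z, Pow(Add(9, w), -1)))) = Add(Rational(-257, 1115), Mul(Rational(1, 5), Z, Pow(Add(9, w), -1))))
Pow(Add(Function('I')(-495, -118), 75094), Rational(1, 2)) = Pow(Add(Mul(Rational(1, 1115), Pow(Add(9, -495), -1), Add(-2313, Mul(-257, -495), Mul(223, -118))), 75094), Rational(1, 2)) = Pow(Add(Mul(Rational(1, 1115), Pow(-486, -1), Add(-2313, 127215, -26314)), 75094), Rational(1, 2)) = Pow(Add(Mul(Rational(1, 1115), Rational(-1, 486), 98588), 75094), Rational(1, 2)) = Pow(Add(Rational(-49294, 270945), 75094), Rational(1, 2)) = Pow(Rational(20346294536, 270945), Rational(1, 2)) = Mul(Rational(2, 30105), Pow(17014588805730, Rational(1, 2)))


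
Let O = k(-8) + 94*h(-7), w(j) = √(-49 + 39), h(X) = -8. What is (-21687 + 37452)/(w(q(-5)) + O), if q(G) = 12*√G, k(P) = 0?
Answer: -5927640/282757 - 15765*I*√10/565514 ≈ -20.964 - 0.088156*I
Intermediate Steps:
w(j) = I*√10 (w(j) = √(-10) = I*√10)
O = -752 (O = 0 + 94*(-8) = 0 - 752 = -752)
(-21687 + 37452)/(w(q(-5)) + O) = (-21687 + 37452)/(I*√10 - 752) = 15765/(-752 + I*√10)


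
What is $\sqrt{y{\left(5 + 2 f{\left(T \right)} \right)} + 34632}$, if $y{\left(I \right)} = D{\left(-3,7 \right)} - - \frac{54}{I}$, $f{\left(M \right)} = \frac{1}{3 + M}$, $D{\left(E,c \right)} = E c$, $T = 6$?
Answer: $\frac{\sqrt{76478541}}{47} \approx 186.07$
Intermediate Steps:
$y{\left(I \right)} = -21 + \frac{54}{I}$ ($y{\left(I \right)} = \left(-3\right) 7 - - \frac{54}{I} = -21 + \frac{54}{I}$)
$\sqrt{y{\left(5 + 2 f{\left(T \right)} \right)} + 34632} = \sqrt{\left(-21 + \frac{54}{5 + \frac{2}{3 + 6}}\right) + 34632} = \sqrt{\left(-21 + \frac{54}{5 + \frac{2}{9}}\right) + 34632} = \sqrt{\left(-21 + \frac{54}{\frac{47}{9}}\right) + 34632} = \sqrt{\left(-21 + 54 \cdot \frac{9}{47}\right) + 34632} = \sqrt{\left(-21 + \frac{486}{47}\right) + 34632} = \sqrt{- \frac{501}{47} + 34632} = \sqrt{\frac{1627203}{47}} = \frac{\sqrt{76478541}}{47}$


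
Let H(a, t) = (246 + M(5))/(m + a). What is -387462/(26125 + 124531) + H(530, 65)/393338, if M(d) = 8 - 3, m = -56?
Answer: -820900392401/319189066944 ≈ -2.5718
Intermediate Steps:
M(d) = 5
H(a, t) = 251/(-56 + a) (H(a, t) = (246 + 5)/(-56 + a) = 251/(-56 + a))
-387462/(26125 + 124531) + H(530, 65)/393338 = -387462/(26125 + 124531) + (251/(-56 + 530))/393338 = -387462/150656 + (251/474)*(1/393338) = -387462*1/150656 + (251*(1/474))*(1/393338) = -193731/75328 + (251/474)*(1/393338) = -193731/75328 + 251/186442212 = -820900392401/319189066944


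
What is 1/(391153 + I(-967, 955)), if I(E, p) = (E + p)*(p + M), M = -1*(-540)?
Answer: 1/373213 ≈ 2.6794e-6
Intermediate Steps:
M = 540
I(E, p) = (540 + p)*(E + p) (I(E, p) = (E + p)*(p + 540) = (E + p)*(540 + p) = (540 + p)*(E + p))
1/(391153 + I(-967, 955)) = 1/(391153 + (955² + 540*(-967) + 540*955 - 967*955)) = 1/(391153 + (912025 - 522180 + 515700 - 923485)) = 1/(391153 - 17940) = 1/373213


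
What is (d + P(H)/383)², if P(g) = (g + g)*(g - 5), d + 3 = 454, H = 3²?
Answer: 29861568025/146689 ≈ 2.0357e+5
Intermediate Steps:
H = 9
d = 451 (d = -3 + 454 = 451)
P(g) = 2*g*(-5 + g) (P(g) = (2*g)*(-5 + g) = 2*g*(-5 + g))
(d + P(H)/383)² = (451 + (2*9*(-5 + 9))/383)² = (451 + (2*9*4)*(1/383))² = (451 + 72*(1/383))² = (451 + 72/383)² = (172805/383)² = 29861568025/146689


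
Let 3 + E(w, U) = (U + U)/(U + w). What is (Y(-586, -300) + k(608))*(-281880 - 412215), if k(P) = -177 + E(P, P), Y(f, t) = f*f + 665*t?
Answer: -99753251115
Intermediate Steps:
E(w, U) = -3 + 2*U/(U + w) (E(w, U) = -3 + (U + U)/(U + w) = -3 + (2*U)/(U + w) = -3 + 2*U/(U + w))
Y(f, t) = f² + 665*t
k(P) = -179 (k(P) = -177 + (-P - 3*P)/(P + P) = -177 + (-4*P)/((2*P)) = -177 + (1/(2*P))*(-4*P) = -177 - 2 = -179)
(Y(-586, -300) + k(608))*(-281880 - 412215) = (((-586)² + 665*(-300)) - 179)*(-281880 - 412215) = ((343396 - 199500) - 179)*(-694095) = (143896 - 179)*(-694095) = 143717*(-694095) = -99753251115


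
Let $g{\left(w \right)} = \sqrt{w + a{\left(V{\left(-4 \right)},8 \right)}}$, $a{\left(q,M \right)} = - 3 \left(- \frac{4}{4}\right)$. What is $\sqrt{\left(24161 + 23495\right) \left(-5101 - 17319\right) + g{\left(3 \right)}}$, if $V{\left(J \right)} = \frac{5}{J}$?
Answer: $\sqrt{-1068447520 + \sqrt{6}} \approx 32687.0 i$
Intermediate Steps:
$a{\left(q,M \right)} = 3$ ($a{\left(q,M \right)} = - 3 \left(\left(-4\right) \frac{1}{4}\right) = \left(-3\right) \left(-1\right) = 3$)
$g{\left(w \right)} = \sqrt{3 + w}$ ($g{\left(w \right)} = \sqrt{w + 3} = \sqrt{3 + w}$)
$\sqrt{\left(24161 + 23495\right) \left(-5101 - 17319\right) + g{\left(3 \right)}} = \sqrt{\left(24161 + 23495\right) \left(-5101 - 17319\right) + \sqrt{3 + 3}} = \sqrt{47656 \left(-22420\right) + \sqrt{6}} = \sqrt{-1068447520 + \sqrt{6}}$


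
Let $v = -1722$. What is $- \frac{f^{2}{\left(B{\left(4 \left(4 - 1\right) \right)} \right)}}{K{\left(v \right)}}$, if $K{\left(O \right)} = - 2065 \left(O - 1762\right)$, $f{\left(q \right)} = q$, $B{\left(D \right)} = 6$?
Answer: $- \frac{9}{1798615} \approx -5.0039 \cdot 10^{-6}$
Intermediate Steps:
$K{\left(O \right)} = 3638530 - 2065 O$ ($K{\left(O \right)} = - 2065 \left(-1762 + O\right) = 3638530 - 2065 O$)
$- \frac{f^{2}{\left(B{\left(4 \left(4 - 1\right) \right)} \right)}}{K{\left(v \right)}} = - \frac{6^{2}}{3638530 - -3555930} = - \frac{36}{3638530 + 3555930} = - \frac{36}{7194460} = \left(-1\right) \frac{9}{1798615} = - \frac{9}{1798615}$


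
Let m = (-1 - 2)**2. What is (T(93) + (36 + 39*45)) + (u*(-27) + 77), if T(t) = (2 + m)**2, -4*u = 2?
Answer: 4005/2 ≈ 2002.5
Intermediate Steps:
u = -1/2 (u = -1/4*2 = -1/2 ≈ -0.50000)
m = 9 (m = (-3)**2 = 9)
T(t) = 121 (T(t) = (2 + 9)**2 = 11**2 = 121)
(T(93) + (36 + 39*45)) + (u*(-27) + 77) = (121 + (36 + 39*45)) + (-1/2*(-27) + 77) = (121 + (36 + 1755)) + (27/2 + 77) = (121 + 1791) + 181/2 = 1912 + 181/2 = 4005/2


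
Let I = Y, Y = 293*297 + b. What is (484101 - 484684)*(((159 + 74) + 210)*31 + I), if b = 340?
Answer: -58937802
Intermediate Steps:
Y = 87361 (Y = 293*297 + 340 = 87021 + 340 = 87361)
I = 87361
(484101 - 484684)*(((159 + 74) + 210)*31 + I) = (484101 - 484684)*(((159 + 74) + 210)*31 + 87361) = -583*((233 + 210)*31 + 87361) = -583*(443*31 + 87361) = -583*(13733 + 87361) = -583*101094 = -58937802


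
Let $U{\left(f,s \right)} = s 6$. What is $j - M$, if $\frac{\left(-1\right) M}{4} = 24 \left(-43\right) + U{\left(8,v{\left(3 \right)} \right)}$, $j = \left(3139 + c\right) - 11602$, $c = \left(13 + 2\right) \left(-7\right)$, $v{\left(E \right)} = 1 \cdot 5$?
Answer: $-12576$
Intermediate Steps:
$v{\left(E \right)} = 5$
$c = -105$ ($c = 15 \left(-7\right) = -105$)
$U{\left(f,s \right)} = 6 s$
$j = -8568$ ($j = \left(3139 - 105\right) - 11602 = 3034 - 11602 = -8568$)
$M = 4008$ ($M = - 4 \left(24 \left(-43\right) + 6 \cdot 5\right) = - 4 \left(-1032 + 30\right) = \left(-4\right) \left(-1002\right) = 4008$)
$j - M = -8568 - 4008 = -12576$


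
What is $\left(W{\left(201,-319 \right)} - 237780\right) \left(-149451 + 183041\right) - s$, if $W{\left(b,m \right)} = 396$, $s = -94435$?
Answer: $-7973634125$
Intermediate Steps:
$\left(W{\left(201,-319 \right)} - 237780\right) \left(-149451 + 183041\right) - s = \left(396 - 237780\right) \left(-149451 + 183041\right) - -94435 = \left(-237384\right) 33590 + 94435 = -7973728560 + 94435 = -7973634125$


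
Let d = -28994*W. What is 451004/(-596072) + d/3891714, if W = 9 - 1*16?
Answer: -204275124985/289967718426 ≈ -0.70448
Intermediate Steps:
W = -7 (W = 9 - 16 = -7)
d = 202958 (d = -28994*(-7) = 202958)
451004/(-596072) + d/3891714 = 451004/(-596072) + 202958/3891714 = 451004*(-1/596072) + 202958*(1/3891714) = -112751/149018 + 101479/1945857 = -204275124985/289967718426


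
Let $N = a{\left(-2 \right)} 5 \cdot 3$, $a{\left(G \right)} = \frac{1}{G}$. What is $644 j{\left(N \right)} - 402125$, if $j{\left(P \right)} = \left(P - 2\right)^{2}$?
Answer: $-344004$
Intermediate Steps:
$N = - \frac{15}{2}$ ($N = \frac{1}{-2} \cdot 5 \cdot 3 = \left(- \frac{1}{2}\right) 5 \cdot 3 = \left(- \frac{5}{2}\right) 3 = - \frac{15}{2} \approx -7.5$)
$j{\left(P \right)} = \left(-2 + P\right)^{2}$
$644 j{\left(N \right)} - 402125 = 644 \left(-2 - \frac{15}{2}\right)^{2} - 402125 = 644 \left(- \frac{19}{2}\right)^{2} - 402125 = 644 \cdot \frac{361}{4} - 402125 = 58121 - 402125 = -344004$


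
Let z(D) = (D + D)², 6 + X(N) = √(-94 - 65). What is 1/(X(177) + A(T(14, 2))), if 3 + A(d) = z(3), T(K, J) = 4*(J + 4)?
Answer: 9/296 - I*√159/888 ≈ 0.030405 - 0.0142*I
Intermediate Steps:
T(K, J) = 16 + 4*J (T(K, J) = 4*(4 + J) = 16 + 4*J)
X(N) = -6 + I*√159 (X(N) = -6 + √(-94 - 65) = -6 + √(-159) = -6 + I*√159)
z(D) = 4*D² (z(D) = (2*D)² = 4*D²)
A(d) = 33 (A(d) = -3 + 4*3² = -3 + 4*9 = -3 + 36 = 33)
1/(X(177) + A(T(14, 2))) = 1/((-6 + I*√159) + 33) = 1/(27 + I*√159)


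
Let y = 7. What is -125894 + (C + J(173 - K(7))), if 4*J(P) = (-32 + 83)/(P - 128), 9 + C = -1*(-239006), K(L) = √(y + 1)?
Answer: 912517299/8068 + 51*√2/4034 ≈ 1.1310e+5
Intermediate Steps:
K(L) = 2*√2 (K(L) = √(7 + 1) = √8 = 2*√2)
C = 238997 (C = -9 - 1*(-239006) = -9 + 239006 = 238997)
J(P) = 51/(4*(-128 + P)) (J(P) = ((-32 + 83)/(P - 128))/4 = (51/(-128 + P))/4 = 51/(4*(-128 + P)))
-125894 + (C + J(173 - K(7))) = -125894 + (238997 + 51/(4*(-128 + (173 - 2*√2)))) = -125894 + (238997 + 51/(4*(45 - 2*√2))) = 113103 + 51/(4*(45 - 2*√2))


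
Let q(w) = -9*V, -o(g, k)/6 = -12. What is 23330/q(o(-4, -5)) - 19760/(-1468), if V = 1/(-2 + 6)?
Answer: -34203980/3303 ≈ -10355.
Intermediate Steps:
V = ¼ (V = 1/4 = ¼ ≈ 0.25000)
o(g, k) = 72 (o(g, k) = -6*(-12) = 72)
q(w) = -9/4 (q(w) = -9*¼ = -9/4)
23330/q(o(-4, -5)) - 19760/(-1468) = 23330/(-9/4) - 19760/(-1468) = 23330*(-4/9) - 19760*(-1/1468) = -93320/9 + 4940/367 = -34203980/3303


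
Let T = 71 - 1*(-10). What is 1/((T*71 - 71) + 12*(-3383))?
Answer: -1/34916 ≈ -2.8640e-5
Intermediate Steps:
T = 81 (T = 71 + 10 = 81)
1/((T*71 - 71) + 12*(-3383)) = 1/((81*71 - 71) + 12*(-3383)) = 1/((5751 - 71) - 40596) = 1/(5680 - 40596) = 1/(-34916) = -1/34916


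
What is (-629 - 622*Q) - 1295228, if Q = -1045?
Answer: -645867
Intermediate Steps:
(-629 - 622*Q) - 1295228 = (-629 - 622*(-1045)) - 1295228 = (-629 + 649990) - 1295228 = 649361 - 1295228 = -645867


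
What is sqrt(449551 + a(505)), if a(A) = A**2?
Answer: 8*sqrt(11009) ≈ 839.39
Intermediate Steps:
sqrt(449551 + a(505)) = sqrt(449551 + 505**2) = sqrt(449551 + 255025) = sqrt(704576) = 8*sqrt(11009)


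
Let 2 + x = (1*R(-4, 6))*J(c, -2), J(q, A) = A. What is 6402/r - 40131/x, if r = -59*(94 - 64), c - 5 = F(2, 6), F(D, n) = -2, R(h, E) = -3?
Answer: -11842913/1180 ≈ -10036.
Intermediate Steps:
c = 3 (c = 5 - 2 = 3)
x = 4 (x = -2 + (1*(-3))*(-2) = -2 - 3*(-2) = -2 + 6 = 4)
r = -1770 (r = -59*30 = -1770)
6402/r - 40131/x = 6402/(-1770) - 40131/4 = 6402*(-1/1770) - 40131*¼ = -1067/295 - 40131/4 = -11842913/1180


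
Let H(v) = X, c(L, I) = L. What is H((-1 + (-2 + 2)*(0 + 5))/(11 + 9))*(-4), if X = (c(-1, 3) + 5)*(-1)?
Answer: 16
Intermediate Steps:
X = -4 (X = (-1 + 5)*(-1) = 4*(-1) = -4)
H(v) = -4
H((-1 + (-2 + 2)*(0 + 5))/(11 + 9))*(-4) = -4*(-4) = 16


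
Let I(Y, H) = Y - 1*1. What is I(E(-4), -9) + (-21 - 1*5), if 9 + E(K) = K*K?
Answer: -20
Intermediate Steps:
E(K) = -9 + K**2 (E(K) = -9 + K*K = -9 + K**2)
I(Y, H) = -1 + Y (I(Y, H) = Y - 1 = -1 + Y)
I(E(-4), -9) + (-21 - 1*5) = (-1 + (-9 + (-4)**2)) + (-21 - 1*5) = (-1 + (-9 + 16)) + (-21 - 5) = (-1 + 7) - 26 = 6 - 26 = -20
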